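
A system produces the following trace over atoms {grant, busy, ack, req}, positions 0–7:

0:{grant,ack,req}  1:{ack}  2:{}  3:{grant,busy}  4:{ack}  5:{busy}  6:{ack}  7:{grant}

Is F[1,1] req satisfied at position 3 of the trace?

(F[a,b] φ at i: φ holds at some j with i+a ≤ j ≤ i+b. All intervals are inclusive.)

Check req at each j in [4,4]:
  j=4: false
No position in the window satisfies it → formula fails.

No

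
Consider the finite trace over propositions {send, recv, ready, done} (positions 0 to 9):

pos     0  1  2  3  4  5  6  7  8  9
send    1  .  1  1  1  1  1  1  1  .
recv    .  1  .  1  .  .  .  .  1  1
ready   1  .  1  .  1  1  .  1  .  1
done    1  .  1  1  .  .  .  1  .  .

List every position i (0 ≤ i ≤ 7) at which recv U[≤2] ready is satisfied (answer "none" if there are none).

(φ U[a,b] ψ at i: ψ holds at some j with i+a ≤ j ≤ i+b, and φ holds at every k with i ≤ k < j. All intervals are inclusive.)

Evaluate at each i in [0,7]:
  i=0: ✓ (rhs at j=0)
  i=1: ✓ (rhs at j=2; lhs holds on [1,1])
  i=2: ✓ (rhs at j=2)
  i=3: ✓ (rhs at j=4; lhs holds on [3,3])
  i=4: ✓ (rhs at j=4)
  i=5: ✓ (rhs at j=5)
  i=6: ✗ (lhs fails at k=6 before rhs at j=7)
  i=7: ✓ (rhs at j=7)

0, 1, 2, 3, 4, 5, 7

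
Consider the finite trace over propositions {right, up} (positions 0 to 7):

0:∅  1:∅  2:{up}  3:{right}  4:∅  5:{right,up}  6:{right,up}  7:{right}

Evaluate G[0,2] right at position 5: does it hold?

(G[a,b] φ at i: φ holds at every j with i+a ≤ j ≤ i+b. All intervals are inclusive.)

Check right at every j in [5,7]:
  j=5: true
  j=6: true
  j=7: true
All positions satisfy it → formula holds.

Holds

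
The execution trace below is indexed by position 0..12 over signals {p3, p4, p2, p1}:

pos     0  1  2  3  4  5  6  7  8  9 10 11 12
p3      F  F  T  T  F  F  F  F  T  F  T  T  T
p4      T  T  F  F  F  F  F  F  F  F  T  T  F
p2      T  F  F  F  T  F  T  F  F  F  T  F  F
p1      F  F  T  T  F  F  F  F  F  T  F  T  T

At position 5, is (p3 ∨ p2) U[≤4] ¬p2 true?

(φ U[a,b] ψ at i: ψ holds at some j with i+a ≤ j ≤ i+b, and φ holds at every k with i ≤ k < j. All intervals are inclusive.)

True

Need some j in [5,9] with ¬p2, and (p3 ∨ p2) at every k in [5,j-1].
  j=5: ¬p2 holds; no prefix to check → satisfied.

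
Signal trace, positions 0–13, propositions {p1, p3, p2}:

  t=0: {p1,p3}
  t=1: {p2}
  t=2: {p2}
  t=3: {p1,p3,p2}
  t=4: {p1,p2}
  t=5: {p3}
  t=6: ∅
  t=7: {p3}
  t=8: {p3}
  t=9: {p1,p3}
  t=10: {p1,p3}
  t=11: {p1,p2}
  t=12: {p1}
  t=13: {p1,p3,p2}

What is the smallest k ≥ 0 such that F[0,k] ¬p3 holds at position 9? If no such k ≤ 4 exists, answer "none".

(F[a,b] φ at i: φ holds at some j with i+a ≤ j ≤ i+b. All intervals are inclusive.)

Scan j = 9,10,… for ¬p3:
  j=9: fails
  j=10: fails
  j=11: holds
First hit at j=11, so smallest k = 11-9 = 2.

2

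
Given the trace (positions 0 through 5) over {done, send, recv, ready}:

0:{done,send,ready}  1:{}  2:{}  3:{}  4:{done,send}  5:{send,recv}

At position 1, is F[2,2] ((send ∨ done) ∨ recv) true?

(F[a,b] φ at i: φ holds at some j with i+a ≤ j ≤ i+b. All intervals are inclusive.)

Check ((send ∨ done) ∨ recv) at each j in [3,3]:
  j=3: false
No position in the window satisfies it → formula fails.

No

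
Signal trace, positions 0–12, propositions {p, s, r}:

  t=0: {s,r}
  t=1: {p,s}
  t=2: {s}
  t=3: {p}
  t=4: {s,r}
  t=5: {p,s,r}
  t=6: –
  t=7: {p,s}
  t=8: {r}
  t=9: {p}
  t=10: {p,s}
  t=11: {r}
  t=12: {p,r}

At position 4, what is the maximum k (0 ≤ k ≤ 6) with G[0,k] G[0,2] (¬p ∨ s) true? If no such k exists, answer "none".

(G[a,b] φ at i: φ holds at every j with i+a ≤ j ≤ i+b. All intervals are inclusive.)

2

G[0,2] (¬p ∨ s) must hold from j=4 onward; find where it first fails.
  j=4: holds
  j=5: holds
  j=6: holds
  j=7: fails
Holds on [4,6], so largest k = 2.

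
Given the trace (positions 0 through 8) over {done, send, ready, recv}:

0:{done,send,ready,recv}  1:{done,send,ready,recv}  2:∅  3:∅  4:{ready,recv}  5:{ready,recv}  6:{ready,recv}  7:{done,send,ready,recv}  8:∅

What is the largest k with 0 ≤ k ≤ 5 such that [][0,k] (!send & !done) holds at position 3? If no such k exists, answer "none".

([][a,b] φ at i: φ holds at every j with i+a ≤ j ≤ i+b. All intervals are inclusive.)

(!send & !done) must hold from j=3 onward; find where it first fails.
  j=3: holds
  j=4: holds
  j=5: holds
  j=6: holds
  j=7: fails
Holds on [3,6], so largest k = 3.

3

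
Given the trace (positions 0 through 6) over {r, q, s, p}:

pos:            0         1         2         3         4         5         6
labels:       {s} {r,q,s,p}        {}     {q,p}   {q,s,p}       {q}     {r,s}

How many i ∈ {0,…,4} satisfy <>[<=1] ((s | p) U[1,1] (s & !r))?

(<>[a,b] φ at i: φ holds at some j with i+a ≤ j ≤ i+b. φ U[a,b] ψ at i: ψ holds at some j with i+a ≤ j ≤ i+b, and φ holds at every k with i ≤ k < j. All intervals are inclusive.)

2

Evaluate at each i in [0,4]:
  i=0: ✗ (none in [0,1])
  i=1: ✗ (none in [1,2])
  i=2: ✓ (witness j=3)
  i=3: ✓ (witness j=3)
  i=4: ✗ (none in [4,5])
Positions where it holds: {2, 3} → 2.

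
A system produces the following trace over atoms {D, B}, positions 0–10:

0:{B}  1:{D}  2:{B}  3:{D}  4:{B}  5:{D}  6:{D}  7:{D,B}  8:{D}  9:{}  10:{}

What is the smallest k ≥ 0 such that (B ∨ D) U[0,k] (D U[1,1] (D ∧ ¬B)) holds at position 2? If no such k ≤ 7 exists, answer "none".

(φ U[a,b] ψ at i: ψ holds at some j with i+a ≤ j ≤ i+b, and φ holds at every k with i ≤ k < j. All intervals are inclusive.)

Need earliest j ≥ 2 with (D U[1,1] (D ∧ ¬B)), and (B ∨ D) at every k in [2,j-1].
  j=2: rhs fails.
  j=3: rhs fails.
  j=4: rhs fails.
  j=5: rhs holds; lhs holds on [2,4]. k = 3.

3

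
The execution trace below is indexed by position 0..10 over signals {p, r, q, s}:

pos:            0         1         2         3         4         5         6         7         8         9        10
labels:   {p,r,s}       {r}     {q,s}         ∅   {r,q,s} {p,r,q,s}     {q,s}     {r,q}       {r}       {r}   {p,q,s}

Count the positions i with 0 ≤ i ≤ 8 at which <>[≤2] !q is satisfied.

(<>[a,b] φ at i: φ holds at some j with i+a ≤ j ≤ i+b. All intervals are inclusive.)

Evaluate at each i in [0,8]:
  i=0: ✓ (witness j=0)
  i=1: ✓ (witness j=1)
  i=2: ✓ (witness j=3)
  i=3: ✓ (witness j=3)
  i=4: ✗ (none in [4,6])
  i=5: ✗ (none in [5,7])
  i=6: ✓ (witness j=8)
  i=7: ✓ (witness j=8)
  i=8: ✓ (witness j=8)
Positions where it holds: {0, 1, 2, 3, 6, 7, 8} → 7.

7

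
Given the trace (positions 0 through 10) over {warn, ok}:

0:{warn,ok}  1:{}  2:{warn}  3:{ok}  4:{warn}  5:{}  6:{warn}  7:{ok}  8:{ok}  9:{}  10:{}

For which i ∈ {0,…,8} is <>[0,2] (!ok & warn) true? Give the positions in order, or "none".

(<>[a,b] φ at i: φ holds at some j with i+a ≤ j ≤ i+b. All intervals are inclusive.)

0, 1, 2, 3, 4, 5, 6

Evaluate at each i in [0,8]:
  i=0: ✓ (witness j=2)
  i=1: ✓ (witness j=2)
  i=2: ✓ (witness j=2)
  i=3: ✓ (witness j=4)
  i=4: ✓ (witness j=4)
  i=5: ✓ (witness j=6)
  i=6: ✓ (witness j=6)
  i=7: ✗ (none in [7,9])
  i=8: ✗ (none in [8,10])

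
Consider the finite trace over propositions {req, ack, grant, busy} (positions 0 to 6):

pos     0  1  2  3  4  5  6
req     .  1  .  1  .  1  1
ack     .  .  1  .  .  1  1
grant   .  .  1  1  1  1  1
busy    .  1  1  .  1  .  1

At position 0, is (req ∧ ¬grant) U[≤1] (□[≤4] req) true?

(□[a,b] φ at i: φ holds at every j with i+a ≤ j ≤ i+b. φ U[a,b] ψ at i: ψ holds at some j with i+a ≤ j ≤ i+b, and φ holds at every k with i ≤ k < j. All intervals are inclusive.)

False

Need some j in [0,1] with □[≤4] req, and (req ∧ ¬grant) at every k in [0,j-1].
  j=0: □[≤4] req — fails at 0.
  j=1: □[≤4] req — fails at 2.
No j in the window works → until fails.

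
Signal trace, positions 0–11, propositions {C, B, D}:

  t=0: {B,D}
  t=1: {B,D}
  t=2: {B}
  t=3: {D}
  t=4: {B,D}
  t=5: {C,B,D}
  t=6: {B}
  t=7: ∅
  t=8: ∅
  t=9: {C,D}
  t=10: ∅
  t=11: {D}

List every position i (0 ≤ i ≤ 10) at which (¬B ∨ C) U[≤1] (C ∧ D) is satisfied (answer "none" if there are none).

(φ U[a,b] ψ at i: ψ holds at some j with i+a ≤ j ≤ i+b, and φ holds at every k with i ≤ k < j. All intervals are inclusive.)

Evaluate at each i in [0,10]:
  i=0: ✗ (no rhs in [0,1])
  i=1: ✗ (no rhs in [1,2])
  i=2: ✗ (no rhs in [2,3])
  i=3: ✗ (no rhs in [3,4])
  i=4: ✗ (lhs fails at k=4 before rhs at j=5)
  i=5: ✓ (rhs at j=5)
  i=6: ✗ (no rhs in [6,7])
  i=7: ✗ (no rhs in [7,8])
  i=8: ✓ (rhs at j=9; lhs holds on [8,8])
  i=9: ✓ (rhs at j=9)
  i=10: ✗ (no rhs in [10,11])

5, 8, 9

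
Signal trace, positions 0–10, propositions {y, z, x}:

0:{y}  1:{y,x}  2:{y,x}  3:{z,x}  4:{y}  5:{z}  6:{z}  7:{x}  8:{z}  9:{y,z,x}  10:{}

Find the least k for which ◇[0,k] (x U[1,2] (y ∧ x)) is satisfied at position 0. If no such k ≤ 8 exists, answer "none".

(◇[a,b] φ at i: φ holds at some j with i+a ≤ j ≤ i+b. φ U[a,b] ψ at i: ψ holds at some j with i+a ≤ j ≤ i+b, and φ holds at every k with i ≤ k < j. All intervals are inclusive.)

1

Scan j = 0,1,… for (x U[1,2] (y ∧ x)):
  j=0: fails
  j=1: holds
First hit at j=1, so smallest k = 1-0 = 1.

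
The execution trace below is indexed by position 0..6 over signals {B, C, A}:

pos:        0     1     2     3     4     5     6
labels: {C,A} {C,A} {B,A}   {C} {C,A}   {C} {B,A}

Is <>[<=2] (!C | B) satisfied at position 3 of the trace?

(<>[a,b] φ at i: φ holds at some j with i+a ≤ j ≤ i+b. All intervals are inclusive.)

Check (!C | B) at each j in [3,5]:
  j=3: false
  j=4: false
  j=5: false
No position in the window satisfies it → formula fails.

No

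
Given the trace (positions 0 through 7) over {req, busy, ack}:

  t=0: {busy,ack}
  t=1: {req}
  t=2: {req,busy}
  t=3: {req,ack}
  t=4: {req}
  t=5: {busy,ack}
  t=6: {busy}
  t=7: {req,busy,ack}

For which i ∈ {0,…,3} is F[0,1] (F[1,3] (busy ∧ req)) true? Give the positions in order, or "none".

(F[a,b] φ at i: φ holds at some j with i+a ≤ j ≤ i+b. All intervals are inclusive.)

0, 1, 3

Evaluate at each i in [0,3]:
  i=0: ✓ (witness j=0)
  i=1: ✓ (witness j=1)
  i=2: ✗ (none in [2,3])
  i=3: ✓ (witness j=4)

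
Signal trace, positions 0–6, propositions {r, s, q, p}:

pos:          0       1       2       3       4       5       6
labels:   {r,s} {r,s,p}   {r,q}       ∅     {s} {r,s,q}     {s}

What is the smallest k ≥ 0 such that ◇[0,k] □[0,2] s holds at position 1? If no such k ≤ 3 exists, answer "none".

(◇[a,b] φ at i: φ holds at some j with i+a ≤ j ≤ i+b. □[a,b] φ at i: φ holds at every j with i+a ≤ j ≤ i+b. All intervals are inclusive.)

3

Scan j = 1,2,… for □[0,2] s:
  j=1: fails
  j=2: fails
  j=3: fails
  j=4: holds
First hit at j=4, so smallest k = 4-1 = 3.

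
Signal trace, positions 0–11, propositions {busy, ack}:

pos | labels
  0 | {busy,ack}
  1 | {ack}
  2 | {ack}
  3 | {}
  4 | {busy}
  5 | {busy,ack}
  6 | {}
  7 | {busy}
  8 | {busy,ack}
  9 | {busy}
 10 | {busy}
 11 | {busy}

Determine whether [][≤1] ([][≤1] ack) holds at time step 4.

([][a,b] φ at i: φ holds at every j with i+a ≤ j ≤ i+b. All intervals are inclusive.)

False

Check [][≤1] ack at every j in [4,5]:
  j=4: fails at 4
  j=5: fails at 6
Fails at j=4 → formula fails.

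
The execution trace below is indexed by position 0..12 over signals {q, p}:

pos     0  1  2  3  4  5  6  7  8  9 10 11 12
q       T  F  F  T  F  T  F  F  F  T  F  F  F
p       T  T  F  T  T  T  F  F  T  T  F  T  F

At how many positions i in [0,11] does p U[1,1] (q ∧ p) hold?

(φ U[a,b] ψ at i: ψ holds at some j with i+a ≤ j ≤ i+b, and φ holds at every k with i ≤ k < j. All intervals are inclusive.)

2

Evaluate at each i in [0,11]:
  i=0: ✗ (no rhs in [1,1])
  i=1: ✗ (no rhs in [2,2])
  i=2: ✗ (lhs fails at k=2 before rhs at j=3)
  i=3: ✗ (no rhs in [4,4])
  i=4: ✓ (rhs at j=5; lhs holds on [4,4])
  i=5: ✗ (no rhs in [6,6])
  i=6: ✗ (no rhs in [7,7])
  i=7: ✗ (no rhs in [8,8])
  i=8: ✓ (rhs at j=9; lhs holds on [8,8])
  i=9: ✗ (no rhs in [10,10])
  i=10: ✗ (no rhs in [11,11])
  i=11: ✗ (no rhs in [12,12])
Positions where it holds: {4, 8} → 2.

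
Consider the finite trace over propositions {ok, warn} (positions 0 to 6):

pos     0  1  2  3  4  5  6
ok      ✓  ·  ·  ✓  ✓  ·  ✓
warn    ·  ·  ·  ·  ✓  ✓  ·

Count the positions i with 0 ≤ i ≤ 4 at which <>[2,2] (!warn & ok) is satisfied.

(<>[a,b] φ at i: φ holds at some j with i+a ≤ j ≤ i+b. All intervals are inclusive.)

2

Evaluate at each i in [0,4]:
  i=0: ✗ (none in [2,2])
  i=1: ✓ (witness j=3)
  i=2: ✗ (none in [4,4])
  i=3: ✗ (none in [5,5])
  i=4: ✓ (witness j=6)
Positions where it holds: {1, 4} → 2.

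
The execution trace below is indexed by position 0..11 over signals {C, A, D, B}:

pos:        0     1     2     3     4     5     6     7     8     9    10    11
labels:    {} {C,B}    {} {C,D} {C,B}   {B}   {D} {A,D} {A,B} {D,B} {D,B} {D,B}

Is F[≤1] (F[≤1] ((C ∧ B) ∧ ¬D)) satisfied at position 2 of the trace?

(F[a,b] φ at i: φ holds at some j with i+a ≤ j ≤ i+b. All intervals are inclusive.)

Check F[≤1] ((C ∧ B) ∧ ¬D) at each j in [2,3]:
  j=2: fails (none in [2,3])
  j=3: holds (witness at 4)
Found at j=3 → formula holds.

True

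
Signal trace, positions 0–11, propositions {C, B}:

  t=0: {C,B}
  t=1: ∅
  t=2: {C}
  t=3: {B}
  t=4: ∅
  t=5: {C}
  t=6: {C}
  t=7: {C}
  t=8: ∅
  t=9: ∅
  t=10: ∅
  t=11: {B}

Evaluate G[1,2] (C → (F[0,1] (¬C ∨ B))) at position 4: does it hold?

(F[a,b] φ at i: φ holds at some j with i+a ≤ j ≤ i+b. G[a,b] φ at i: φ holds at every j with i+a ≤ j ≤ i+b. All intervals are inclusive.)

Check (C → (F[0,1] (¬C ∨ B))) at every j in [5,6]:
  j=5: antecedent true; consequent fails (none in [5,6]) → ✗
  j=6: antecedent true; consequent fails (none in [6,7]) → ✗
Fails at j=5 → formula fails.

False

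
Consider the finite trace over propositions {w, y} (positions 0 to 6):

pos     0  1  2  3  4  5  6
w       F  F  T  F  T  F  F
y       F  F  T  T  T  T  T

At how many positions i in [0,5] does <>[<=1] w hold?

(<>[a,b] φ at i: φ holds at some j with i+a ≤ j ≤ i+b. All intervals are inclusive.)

Evaluate at each i in [0,5]:
  i=0: ✗ (none in [0,1])
  i=1: ✓ (witness j=2)
  i=2: ✓ (witness j=2)
  i=3: ✓ (witness j=4)
  i=4: ✓ (witness j=4)
  i=5: ✗ (none in [5,6])
Positions where it holds: {1, 2, 3, 4} → 4.

4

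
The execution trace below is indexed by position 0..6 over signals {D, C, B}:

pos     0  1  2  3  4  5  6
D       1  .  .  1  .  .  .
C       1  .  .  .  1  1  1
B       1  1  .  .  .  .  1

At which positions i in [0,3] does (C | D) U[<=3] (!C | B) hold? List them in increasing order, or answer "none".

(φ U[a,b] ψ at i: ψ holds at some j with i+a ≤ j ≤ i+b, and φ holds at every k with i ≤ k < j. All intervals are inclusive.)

0, 1, 2, 3

Evaluate at each i in [0,3]:
  i=0: ✓ (rhs at j=0)
  i=1: ✓ (rhs at j=1)
  i=2: ✓ (rhs at j=2)
  i=3: ✓ (rhs at j=3)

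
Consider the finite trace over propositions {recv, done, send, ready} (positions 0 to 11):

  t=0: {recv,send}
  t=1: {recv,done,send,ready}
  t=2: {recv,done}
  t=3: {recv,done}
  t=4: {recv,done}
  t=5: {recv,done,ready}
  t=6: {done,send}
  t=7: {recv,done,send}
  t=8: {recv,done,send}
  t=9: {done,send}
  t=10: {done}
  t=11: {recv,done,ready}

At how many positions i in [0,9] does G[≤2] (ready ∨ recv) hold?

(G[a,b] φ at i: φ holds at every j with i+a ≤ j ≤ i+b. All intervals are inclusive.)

Evaluate at each i in [0,9]:
  i=0: ✓ (all of [0,2])
  i=1: ✓ (all of [1,3])
  i=2: ✓ (all of [2,4])
  i=3: ✓ (all of [3,5])
  i=4: ✗ (fails at j=6)
  i=5: ✗ (fails at j=6)
  i=6: ✗ (fails at j=6)
  i=7: ✗ (fails at j=9)
  i=8: ✗ (fails at j=9)
  i=9: ✗ (fails at j=9)
Positions where it holds: {0, 1, 2, 3} → 4.

4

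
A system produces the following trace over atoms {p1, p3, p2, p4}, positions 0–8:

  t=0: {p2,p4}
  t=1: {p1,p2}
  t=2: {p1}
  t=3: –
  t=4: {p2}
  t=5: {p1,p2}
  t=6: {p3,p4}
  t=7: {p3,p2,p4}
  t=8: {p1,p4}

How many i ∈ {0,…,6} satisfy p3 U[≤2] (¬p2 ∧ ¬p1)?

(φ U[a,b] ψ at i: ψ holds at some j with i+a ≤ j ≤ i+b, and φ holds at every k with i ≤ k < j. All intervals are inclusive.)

Evaluate at each i in [0,6]:
  i=0: ✗ (no rhs in [0,2])
  i=1: ✗ (lhs fails at k=1 before rhs at j=3)
  i=2: ✗ (lhs fails at k=2 before rhs at j=3)
  i=3: ✓ (rhs at j=3)
  i=4: ✗ (lhs fails at k=4 before rhs at j=6)
  i=5: ✗ (lhs fails at k=5 before rhs at j=6)
  i=6: ✓ (rhs at j=6)
Positions where it holds: {3, 6} → 2.

2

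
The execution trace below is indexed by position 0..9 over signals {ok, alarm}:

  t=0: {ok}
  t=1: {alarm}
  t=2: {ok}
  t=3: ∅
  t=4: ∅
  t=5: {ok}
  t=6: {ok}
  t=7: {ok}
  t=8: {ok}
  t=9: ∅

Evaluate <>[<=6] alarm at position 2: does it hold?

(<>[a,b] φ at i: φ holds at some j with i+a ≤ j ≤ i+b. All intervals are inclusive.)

No

Check alarm at each j in [2,8]:
  j=2: false
  j=3: false
  j=4: false
  j=5: false
  j=6: false
  j=7: false
  j=8: false
No position in the window satisfies it → formula fails.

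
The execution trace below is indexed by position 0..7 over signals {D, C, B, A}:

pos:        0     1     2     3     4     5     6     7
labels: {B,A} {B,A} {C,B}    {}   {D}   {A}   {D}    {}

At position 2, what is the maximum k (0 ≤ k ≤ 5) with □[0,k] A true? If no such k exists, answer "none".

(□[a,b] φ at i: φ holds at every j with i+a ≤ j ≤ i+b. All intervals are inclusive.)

none

A must hold from j=2 onward; find where it first fails.
  j=2: fails → no k works.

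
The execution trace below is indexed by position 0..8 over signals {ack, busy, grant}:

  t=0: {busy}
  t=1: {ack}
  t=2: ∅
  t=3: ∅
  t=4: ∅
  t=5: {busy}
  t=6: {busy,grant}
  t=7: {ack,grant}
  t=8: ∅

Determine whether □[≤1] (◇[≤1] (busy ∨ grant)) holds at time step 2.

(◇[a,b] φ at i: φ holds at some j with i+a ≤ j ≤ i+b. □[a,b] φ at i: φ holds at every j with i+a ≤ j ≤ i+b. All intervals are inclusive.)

False

Check ◇[≤1] (busy ∨ grant) at every j in [2,3]:
  j=2: fails (none in [2,3])
  j=3: fails (none in [3,4])
Fails at j=2 → formula fails.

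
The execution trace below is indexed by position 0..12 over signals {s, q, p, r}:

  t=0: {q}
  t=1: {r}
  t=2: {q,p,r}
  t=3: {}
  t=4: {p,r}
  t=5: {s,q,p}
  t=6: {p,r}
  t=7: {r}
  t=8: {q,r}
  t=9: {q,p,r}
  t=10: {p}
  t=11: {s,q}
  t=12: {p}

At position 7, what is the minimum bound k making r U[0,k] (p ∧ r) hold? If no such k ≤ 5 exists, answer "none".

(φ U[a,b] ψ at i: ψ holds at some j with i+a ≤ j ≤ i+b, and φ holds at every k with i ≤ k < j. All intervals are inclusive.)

2

Need earliest j ≥ 7 with (p ∧ r), and r at every k in [7,j-1].
  j=7: rhs fails.
  j=8: rhs fails.
  j=9: rhs holds; lhs holds on [7,8]. k = 2.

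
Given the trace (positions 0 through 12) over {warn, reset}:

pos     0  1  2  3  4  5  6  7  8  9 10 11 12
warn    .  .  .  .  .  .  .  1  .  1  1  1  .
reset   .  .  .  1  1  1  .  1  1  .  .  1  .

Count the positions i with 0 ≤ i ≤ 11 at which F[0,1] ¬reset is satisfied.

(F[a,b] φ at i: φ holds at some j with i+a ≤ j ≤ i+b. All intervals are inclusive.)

Evaluate at each i in [0,11]:
  i=0: ✓ (witness j=0)
  i=1: ✓ (witness j=1)
  i=2: ✓ (witness j=2)
  i=3: ✗ (none in [3,4])
  i=4: ✗ (none in [4,5])
  i=5: ✓ (witness j=6)
  i=6: ✓ (witness j=6)
  i=7: ✗ (none in [7,8])
  i=8: ✓ (witness j=9)
  i=9: ✓ (witness j=9)
  i=10: ✓ (witness j=10)
  i=11: ✓ (witness j=12)
Positions where it holds: {0, 1, 2, 5, 6, 8, 9, 10, 11} → 9.

9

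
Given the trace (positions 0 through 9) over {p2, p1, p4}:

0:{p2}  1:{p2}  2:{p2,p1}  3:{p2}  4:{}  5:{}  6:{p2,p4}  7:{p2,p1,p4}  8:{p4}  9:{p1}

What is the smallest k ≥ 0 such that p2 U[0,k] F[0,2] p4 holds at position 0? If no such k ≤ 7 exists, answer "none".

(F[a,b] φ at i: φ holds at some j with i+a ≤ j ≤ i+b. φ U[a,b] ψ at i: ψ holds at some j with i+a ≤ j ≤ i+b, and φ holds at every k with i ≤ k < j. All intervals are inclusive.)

4

Need earliest j ≥ 0 with F[0,2] p4, and p2 at every k in [0,j-1].
  j=0: rhs fails.
  j=1: rhs fails.
  j=2: rhs fails.
  j=3: rhs fails.
  j=4: rhs holds; lhs holds on [0,3]. k = 4.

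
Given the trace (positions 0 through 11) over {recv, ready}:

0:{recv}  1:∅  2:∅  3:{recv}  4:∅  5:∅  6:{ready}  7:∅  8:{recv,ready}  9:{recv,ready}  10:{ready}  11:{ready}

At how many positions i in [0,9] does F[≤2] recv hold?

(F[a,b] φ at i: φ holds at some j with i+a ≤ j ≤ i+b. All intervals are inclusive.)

Evaluate at each i in [0,9]:
  i=0: ✓ (witness j=0)
  i=1: ✓ (witness j=3)
  i=2: ✓ (witness j=3)
  i=3: ✓ (witness j=3)
  i=4: ✗ (none in [4,6])
  i=5: ✗ (none in [5,7])
  i=6: ✓ (witness j=8)
  i=7: ✓ (witness j=8)
  i=8: ✓ (witness j=8)
  i=9: ✓ (witness j=9)
Positions where it holds: {0, 1, 2, 3, 6, 7, 8, 9} → 8.

8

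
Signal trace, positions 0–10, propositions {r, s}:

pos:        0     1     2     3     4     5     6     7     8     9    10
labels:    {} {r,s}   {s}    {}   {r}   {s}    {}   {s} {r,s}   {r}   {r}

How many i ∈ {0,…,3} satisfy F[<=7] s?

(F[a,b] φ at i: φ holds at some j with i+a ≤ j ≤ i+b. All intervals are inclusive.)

4

Evaluate at each i in [0,3]:
  i=0: ✓ (witness j=1)
  i=1: ✓ (witness j=1)
  i=2: ✓ (witness j=2)
  i=3: ✓ (witness j=5)
Positions where it holds: {0, 1, 2, 3} → 4.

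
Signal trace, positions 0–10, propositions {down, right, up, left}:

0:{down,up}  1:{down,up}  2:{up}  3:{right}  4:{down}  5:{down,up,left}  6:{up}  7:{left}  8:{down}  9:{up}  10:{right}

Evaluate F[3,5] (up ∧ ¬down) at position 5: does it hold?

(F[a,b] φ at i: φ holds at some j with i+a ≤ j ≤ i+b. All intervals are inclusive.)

Check (up ∧ ¬down) at each j in [8,10]:
  j=8: false
  j=9: true
  j=10: false
Found at j=9 → formula holds.

Holds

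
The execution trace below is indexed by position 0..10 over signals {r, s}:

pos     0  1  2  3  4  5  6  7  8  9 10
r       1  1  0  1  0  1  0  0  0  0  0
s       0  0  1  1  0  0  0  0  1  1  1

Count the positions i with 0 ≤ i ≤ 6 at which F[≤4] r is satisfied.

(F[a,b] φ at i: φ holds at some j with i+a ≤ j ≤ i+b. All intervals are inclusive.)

Evaluate at each i in [0,6]:
  i=0: ✓ (witness j=0)
  i=1: ✓ (witness j=1)
  i=2: ✓ (witness j=3)
  i=3: ✓ (witness j=3)
  i=4: ✓ (witness j=5)
  i=5: ✓ (witness j=5)
  i=6: ✗ (none in [6,10])
Positions where it holds: {0, 1, 2, 3, 4, 5} → 6.

6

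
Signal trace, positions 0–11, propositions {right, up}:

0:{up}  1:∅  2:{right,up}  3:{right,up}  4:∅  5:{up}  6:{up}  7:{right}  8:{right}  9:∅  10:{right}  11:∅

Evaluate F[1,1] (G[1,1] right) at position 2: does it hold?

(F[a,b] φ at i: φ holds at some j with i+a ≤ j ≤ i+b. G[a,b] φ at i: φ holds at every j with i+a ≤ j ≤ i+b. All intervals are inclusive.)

Check G[1,1] right at each j in [3,3]:
  j=3: fails at 4
No position in the window satisfies it → formula fails.

False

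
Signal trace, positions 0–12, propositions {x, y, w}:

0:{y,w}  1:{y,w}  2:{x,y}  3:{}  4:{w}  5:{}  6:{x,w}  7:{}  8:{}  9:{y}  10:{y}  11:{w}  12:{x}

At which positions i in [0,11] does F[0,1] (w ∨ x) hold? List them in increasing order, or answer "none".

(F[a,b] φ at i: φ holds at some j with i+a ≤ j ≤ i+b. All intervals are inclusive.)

Evaluate at each i in [0,11]:
  i=0: ✓ (witness j=0)
  i=1: ✓ (witness j=1)
  i=2: ✓ (witness j=2)
  i=3: ✓ (witness j=4)
  i=4: ✓ (witness j=4)
  i=5: ✓ (witness j=6)
  i=6: ✓ (witness j=6)
  i=7: ✗ (none in [7,8])
  i=8: ✗ (none in [8,9])
  i=9: ✗ (none in [9,10])
  i=10: ✓ (witness j=11)
  i=11: ✓ (witness j=11)

0, 1, 2, 3, 4, 5, 6, 10, 11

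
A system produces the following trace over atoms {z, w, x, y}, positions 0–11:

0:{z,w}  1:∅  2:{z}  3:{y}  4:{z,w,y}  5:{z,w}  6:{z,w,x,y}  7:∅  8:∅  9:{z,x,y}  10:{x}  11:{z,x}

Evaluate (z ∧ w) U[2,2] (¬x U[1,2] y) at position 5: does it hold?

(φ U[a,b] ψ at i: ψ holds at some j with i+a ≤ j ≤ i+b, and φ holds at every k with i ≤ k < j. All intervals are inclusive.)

Yes

Need some j in [7,7] with (¬x U[1,2] y), and (z ∧ w) at every k in [5,j-1].
  j=7: (¬x U[1,2] y) holds; (z ∧ w) holds at every k in [5,6] → satisfied.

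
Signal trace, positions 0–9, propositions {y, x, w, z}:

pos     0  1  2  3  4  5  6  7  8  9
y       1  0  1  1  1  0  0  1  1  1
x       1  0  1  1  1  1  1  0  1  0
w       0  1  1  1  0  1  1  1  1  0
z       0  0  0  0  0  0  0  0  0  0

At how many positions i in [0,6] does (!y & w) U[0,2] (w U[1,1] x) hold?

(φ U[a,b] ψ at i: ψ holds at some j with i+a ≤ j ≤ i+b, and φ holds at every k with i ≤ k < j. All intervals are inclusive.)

Evaluate at each i in [0,6]:
  i=0: ✗ (lhs fails at k=0 before rhs at j=1)
  i=1: ✓ (rhs at j=1)
  i=2: ✓ (rhs at j=2)
  i=3: ✓ (rhs at j=3)
  i=4: ✗ (lhs fails at k=4 before rhs at j=5)
  i=5: ✓ (rhs at j=5)
  i=6: ✓ (rhs at j=7; lhs holds on [6,6])
Positions where it holds: {1, 2, 3, 5, 6} → 5.

5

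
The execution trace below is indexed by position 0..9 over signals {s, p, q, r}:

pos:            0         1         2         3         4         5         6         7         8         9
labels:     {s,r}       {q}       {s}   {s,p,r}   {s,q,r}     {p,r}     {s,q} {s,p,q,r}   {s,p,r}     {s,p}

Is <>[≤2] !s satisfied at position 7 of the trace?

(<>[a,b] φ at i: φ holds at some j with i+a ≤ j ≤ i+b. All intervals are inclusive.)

Does not hold

Check !s at each j in [7,9]:
  j=7: false
  j=8: false
  j=9: false
No position in the window satisfies it → formula fails.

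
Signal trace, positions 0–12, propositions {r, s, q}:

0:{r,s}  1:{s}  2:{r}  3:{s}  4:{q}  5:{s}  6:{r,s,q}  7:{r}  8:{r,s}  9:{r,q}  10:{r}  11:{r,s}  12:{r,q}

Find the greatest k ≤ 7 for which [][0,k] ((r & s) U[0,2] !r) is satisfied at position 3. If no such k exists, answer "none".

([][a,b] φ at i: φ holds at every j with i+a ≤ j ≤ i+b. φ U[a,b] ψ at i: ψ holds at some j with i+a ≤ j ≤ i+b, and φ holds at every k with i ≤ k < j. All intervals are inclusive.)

((r & s) U[0,2] !r) must hold from j=3 onward; find where it first fails.
  j=3: holds
  j=4: holds
  j=5: holds
  j=6: fails
Holds on [3,5], so largest k = 2.

2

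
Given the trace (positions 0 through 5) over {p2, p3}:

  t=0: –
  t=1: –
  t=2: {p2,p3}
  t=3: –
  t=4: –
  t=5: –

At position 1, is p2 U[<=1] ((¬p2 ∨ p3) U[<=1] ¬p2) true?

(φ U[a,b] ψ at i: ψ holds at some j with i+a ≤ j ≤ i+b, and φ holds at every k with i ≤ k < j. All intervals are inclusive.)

Need some j in [1,2] with ((¬p2 ∨ p3) U[<=1] ¬p2), and p2 at every k in [1,j-1].
  j=1: ((¬p2 ∨ p3) U[<=1] ¬p2) holds; no prefix to check → satisfied.

Yes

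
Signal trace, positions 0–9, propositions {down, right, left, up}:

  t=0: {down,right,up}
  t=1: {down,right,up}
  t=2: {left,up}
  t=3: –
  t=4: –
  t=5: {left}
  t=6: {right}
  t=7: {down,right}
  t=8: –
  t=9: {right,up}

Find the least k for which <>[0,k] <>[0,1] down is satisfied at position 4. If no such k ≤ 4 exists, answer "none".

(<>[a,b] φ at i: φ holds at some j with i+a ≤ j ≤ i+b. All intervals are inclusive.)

Scan j = 4,5,… for <>[0,1] down:
  j=4: fails
  j=5: fails
  j=6: holds
First hit at j=6, so smallest k = 6-4 = 2.

2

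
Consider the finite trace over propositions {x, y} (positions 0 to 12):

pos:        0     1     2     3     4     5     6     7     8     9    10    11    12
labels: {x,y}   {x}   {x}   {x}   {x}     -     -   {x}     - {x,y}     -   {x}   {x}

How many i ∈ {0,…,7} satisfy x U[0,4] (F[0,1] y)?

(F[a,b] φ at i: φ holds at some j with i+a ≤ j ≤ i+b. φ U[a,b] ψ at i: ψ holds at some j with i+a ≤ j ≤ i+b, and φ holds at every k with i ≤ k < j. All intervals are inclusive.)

Evaluate at each i in [0,7]:
  i=0: ✓ (rhs at j=0)
  i=1: ✗ (no rhs in [1,5])
  i=2: ✗ (no rhs in [2,6])
  i=3: ✗ (no rhs in [3,7])
  i=4: ✗ (lhs fails at k=5 before rhs at j=8)
  i=5: ✗ (lhs fails at k=5 before rhs at j=8)
  i=6: ✗ (lhs fails at k=6 before rhs at j=8)
  i=7: ✓ (rhs at j=8; lhs holds on [7,7])
Positions where it holds: {0, 7} → 2.

2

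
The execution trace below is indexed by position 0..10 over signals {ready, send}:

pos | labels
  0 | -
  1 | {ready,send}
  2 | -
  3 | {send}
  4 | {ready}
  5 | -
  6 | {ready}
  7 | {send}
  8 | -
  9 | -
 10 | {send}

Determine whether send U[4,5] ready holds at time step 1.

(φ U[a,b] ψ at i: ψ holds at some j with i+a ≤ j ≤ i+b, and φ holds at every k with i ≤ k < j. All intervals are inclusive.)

False

Need some j in [5,6] with ready, and send at every k in [1,j-1].
  j=5: ready false.
  j=6: ready holds, but send fails at k=2 → not this j.
No j in the window works → until fails.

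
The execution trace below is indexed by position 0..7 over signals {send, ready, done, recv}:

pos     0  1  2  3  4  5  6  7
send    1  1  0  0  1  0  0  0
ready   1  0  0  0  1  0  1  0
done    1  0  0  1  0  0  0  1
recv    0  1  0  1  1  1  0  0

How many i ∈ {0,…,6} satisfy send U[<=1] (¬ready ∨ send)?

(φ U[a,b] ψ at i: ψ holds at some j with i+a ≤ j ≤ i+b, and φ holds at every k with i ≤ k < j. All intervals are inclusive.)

Evaluate at each i in [0,6]:
  i=0: ✓ (rhs at j=0)
  i=1: ✓ (rhs at j=1)
  i=2: ✓ (rhs at j=2)
  i=3: ✓ (rhs at j=3)
  i=4: ✓ (rhs at j=4)
  i=5: ✓ (rhs at j=5)
  i=6: ✗ (lhs fails at k=6 before rhs at j=7)
Positions where it holds: {0, 1, 2, 3, 4, 5} → 6.

6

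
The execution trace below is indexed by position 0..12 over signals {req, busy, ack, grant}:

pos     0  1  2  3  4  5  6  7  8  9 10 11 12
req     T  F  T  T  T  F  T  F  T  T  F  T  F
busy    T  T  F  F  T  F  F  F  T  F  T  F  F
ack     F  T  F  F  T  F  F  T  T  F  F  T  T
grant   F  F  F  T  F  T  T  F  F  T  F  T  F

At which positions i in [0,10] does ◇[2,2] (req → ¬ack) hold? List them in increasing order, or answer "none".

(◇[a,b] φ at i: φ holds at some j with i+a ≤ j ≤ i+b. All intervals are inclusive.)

Evaluate at each i in [0,10]:
  i=0: ✓ (witness j=2)
  i=1: ✓ (witness j=3)
  i=2: ✗ (none in [4,4])
  i=3: ✓ (witness j=5)
  i=4: ✓ (witness j=6)
  i=5: ✓ (witness j=7)
  i=6: ✗ (none in [8,8])
  i=7: ✓ (witness j=9)
  i=8: ✓ (witness j=10)
  i=9: ✗ (none in [11,11])
  i=10: ✓ (witness j=12)

0, 1, 3, 4, 5, 7, 8, 10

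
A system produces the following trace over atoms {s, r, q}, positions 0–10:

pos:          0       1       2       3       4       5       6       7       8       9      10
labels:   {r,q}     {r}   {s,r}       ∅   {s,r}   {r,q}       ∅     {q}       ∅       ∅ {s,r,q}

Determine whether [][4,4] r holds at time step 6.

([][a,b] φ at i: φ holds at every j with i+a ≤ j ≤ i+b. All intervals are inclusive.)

Check r at every j in [10,10]:
  j=10: true
All positions satisfy it → formula holds.

True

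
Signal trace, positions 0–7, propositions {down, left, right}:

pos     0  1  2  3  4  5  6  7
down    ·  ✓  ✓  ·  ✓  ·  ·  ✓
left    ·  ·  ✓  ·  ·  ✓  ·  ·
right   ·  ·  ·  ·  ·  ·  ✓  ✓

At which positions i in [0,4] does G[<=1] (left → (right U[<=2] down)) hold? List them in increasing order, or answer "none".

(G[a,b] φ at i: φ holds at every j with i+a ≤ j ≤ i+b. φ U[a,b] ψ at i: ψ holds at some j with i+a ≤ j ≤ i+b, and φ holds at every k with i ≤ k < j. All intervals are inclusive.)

Evaluate at each i in [0,4]:
  i=0: ✓ (all of [0,1])
  i=1: ✓ (all of [1,2])
  i=2: ✓ (all of [2,3])
  i=3: ✓ (all of [3,4])
  i=4: ✗ (fails at j=5)

0, 1, 2, 3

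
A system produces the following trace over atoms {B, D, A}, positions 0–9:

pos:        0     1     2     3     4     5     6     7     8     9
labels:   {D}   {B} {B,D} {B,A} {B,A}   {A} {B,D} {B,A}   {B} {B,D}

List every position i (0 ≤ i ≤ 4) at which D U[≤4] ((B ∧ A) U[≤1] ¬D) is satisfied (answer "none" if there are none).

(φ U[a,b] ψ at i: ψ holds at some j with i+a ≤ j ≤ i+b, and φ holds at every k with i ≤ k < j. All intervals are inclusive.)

Evaluate at each i in [0,4]:
  i=0: ✓ (rhs at j=1; lhs holds on [0,0])
  i=1: ✓ (rhs at j=1)
  i=2: ✓ (rhs at j=3; lhs holds on [2,2])
  i=3: ✓ (rhs at j=3)
  i=4: ✓ (rhs at j=4)

0, 1, 2, 3, 4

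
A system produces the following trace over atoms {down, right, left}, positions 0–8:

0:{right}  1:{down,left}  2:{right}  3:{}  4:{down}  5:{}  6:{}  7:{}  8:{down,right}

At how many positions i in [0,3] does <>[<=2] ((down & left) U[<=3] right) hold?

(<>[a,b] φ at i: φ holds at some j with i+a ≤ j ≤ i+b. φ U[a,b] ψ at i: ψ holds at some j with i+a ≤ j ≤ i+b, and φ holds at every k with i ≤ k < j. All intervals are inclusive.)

Evaluate at each i in [0,3]:
  i=0: ✓ (witness j=0)
  i=1: ✓ (witness j=1)
  i=2: ✓ (witness j=2)
  i=3: ✗ (none in [3,5])
Positions where it holds: {0, 1, 2} → 3.

3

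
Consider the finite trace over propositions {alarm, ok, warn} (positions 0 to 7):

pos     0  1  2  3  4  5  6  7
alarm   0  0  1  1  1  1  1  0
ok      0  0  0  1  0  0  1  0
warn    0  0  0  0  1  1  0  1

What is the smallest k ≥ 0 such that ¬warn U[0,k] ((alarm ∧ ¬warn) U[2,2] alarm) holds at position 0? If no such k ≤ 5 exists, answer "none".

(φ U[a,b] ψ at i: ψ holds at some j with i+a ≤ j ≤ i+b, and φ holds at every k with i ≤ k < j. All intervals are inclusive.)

Need earliest j ≥ 0 with ((alarm ∧ ¬warn) U[2,2] alarm), and ¬warn at every k in [0,j-1].
  j=0: rhs fails.
  j=1: rhs fails.
  j=2: rhs holds; lhs holds on [0,1]. k = 2.

2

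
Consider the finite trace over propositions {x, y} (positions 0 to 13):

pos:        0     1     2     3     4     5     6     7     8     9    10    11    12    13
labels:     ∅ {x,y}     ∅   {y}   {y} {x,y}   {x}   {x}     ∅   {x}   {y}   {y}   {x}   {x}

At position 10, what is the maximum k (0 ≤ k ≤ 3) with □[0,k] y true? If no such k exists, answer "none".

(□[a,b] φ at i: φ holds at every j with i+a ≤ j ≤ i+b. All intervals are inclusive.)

y must hold from j=10 onward; find where it first fails.
  j=10: holds
  j=11: holds
  j=12: fails
Holds on [10,11], so largest k = 1.

1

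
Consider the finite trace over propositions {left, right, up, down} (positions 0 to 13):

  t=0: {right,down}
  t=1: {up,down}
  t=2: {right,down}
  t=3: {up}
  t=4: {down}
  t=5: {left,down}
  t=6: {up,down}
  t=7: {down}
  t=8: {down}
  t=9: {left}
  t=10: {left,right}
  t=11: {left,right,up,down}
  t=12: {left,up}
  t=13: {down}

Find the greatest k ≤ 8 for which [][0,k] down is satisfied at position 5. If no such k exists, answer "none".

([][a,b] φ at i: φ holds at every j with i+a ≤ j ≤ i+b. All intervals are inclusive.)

down must hold from j=5 onward; find where it first fails.
  j=5: holds
  j=6: holds
  j=7: holds
  j=8: holds
  j=9: fails
Holds on [5,8], so largest k = 3.

3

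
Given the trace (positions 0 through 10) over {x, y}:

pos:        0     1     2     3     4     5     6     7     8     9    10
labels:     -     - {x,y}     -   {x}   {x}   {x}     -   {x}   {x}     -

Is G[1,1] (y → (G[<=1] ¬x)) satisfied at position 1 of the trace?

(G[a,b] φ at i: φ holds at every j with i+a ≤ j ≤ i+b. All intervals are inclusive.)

Check (y → (G[<=1] ¬x)) at every j in [2,2]:
  j=2: antecedent true; consequent fails at 2 → ✗
Fails at j=2 → formula fails.

False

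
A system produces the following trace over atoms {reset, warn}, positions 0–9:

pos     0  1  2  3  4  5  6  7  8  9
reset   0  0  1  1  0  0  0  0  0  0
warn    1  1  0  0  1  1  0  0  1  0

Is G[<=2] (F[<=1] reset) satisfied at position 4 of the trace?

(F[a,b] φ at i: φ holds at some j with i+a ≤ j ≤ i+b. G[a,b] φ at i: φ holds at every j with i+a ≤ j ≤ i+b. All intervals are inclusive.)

False

Check F[<=1] reset at every j in [4,6]:
  j=4: fails (none in [4,5])
  j=5: fails (none in [5,6])
  j=6: fails (none in [6,7])
Fails at j=4 → formula fails.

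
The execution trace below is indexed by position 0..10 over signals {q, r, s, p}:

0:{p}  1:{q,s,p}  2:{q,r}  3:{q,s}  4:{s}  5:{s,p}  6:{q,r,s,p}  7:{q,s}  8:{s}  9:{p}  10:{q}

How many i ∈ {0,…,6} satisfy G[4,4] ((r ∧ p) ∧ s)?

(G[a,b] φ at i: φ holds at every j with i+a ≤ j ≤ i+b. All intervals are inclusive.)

1

Evaluate at each i in [0,6]:
  i=0: ✗ (fails at j=4)
  i=1: ✗ (fails at j=5)
  i=2: ✓ (all of [6,6])
  i=3: ✗ (fails at j=7)
  i=4: ✗ (fails at j=8)
  i=5: ✗ (fails at j=9)
  i=6: ✗ (fails at j=10)
Positions where it holds: {2} → 1.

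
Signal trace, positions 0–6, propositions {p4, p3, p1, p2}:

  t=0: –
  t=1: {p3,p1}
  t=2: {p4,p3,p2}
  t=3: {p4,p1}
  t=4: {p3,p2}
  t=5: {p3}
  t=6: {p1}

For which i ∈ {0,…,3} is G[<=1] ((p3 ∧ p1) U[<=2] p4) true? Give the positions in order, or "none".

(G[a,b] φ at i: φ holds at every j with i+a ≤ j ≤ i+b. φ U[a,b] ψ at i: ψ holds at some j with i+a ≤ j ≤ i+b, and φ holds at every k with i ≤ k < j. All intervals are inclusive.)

Evaluate at each i in [0,3]:
  i=0: ✗ (fails at j=0)
  i=1: ✓ (all of [1,2])
  i=2: ✓ (all of [2,3])
  i=3: ✗ (fails at j=4)

1, 2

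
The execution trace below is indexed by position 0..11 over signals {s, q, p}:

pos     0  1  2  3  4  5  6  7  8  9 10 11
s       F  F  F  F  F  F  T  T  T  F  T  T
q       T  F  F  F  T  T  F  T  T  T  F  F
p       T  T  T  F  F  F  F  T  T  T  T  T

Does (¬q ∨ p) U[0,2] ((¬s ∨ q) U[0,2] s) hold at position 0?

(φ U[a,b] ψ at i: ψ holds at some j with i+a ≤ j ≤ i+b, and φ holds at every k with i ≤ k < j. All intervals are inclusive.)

False

Need some j in [0,2] with ((¬s ∨ q) U[0,2] s), and (¬q ∨ p) at every k in [0,j-1].
  j=0: ((¬s ∨ q) U[0,2] s) — fails.
  j=1: ((¬s ∨ q) U[0,2] s) — fails.
  j=2: ((¬s ∨ q) U[0,2] s) — fails.
No j in the window works → until fails.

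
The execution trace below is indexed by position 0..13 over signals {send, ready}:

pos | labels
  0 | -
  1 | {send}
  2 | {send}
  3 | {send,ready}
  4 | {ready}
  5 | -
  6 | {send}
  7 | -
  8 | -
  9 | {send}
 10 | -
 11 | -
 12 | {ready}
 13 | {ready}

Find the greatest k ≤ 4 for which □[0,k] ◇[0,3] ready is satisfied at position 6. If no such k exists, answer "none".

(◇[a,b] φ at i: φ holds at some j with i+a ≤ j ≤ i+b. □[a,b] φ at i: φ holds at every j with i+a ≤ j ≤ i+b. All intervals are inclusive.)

none

◇[0,3] ready must hold from j=6 onward; find where it first fails.
  j=6: fails → no k works.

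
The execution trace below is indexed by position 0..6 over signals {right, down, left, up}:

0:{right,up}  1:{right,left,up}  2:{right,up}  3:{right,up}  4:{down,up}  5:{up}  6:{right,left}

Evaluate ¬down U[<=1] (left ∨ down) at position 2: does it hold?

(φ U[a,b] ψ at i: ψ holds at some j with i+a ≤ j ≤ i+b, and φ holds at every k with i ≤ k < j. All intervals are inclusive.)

False

Need some j in [2,3] with (left ∨ down), and ¬down at every k in [2,j-1].
  j=2: (left ∨ down) false.
  j=3: (left ∨ down) false.
No j in the window works → until fails.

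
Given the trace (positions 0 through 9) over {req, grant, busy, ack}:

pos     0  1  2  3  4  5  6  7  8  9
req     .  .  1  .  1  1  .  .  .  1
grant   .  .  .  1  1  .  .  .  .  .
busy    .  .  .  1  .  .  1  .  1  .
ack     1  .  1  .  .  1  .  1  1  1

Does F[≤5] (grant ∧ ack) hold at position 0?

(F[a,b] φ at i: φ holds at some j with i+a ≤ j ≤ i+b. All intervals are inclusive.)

Check (grant ∧ ack) at each j in [0,5]:
  j=0: false
  j=1: false
  j=2: false
  j=3: false
  j=4: false
  j=5: false
No position in the window satisfies it → formula fails.

No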